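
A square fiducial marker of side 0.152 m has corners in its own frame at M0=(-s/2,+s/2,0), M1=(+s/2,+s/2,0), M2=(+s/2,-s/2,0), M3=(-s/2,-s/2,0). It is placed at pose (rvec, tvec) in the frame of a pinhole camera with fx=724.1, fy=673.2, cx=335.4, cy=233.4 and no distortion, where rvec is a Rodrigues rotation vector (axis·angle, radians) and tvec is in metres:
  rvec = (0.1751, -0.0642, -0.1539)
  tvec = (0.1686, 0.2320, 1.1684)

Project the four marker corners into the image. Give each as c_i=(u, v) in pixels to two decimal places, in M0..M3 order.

Intrinsics K: fx=724.1, fy=673.2, cx=335.4, cy=233.4
Marker side s = 0.152 m; corners in marker frame (Z=0):
  M0 = (-0.0760, +0.0760, 0)
  M1 = (+0.0760, +0.0760, 0)
  M2 = (+0.0760, -0.0760, 0)
  M3 = (-0.0760, -0.0760, 0)
rvec = (0.1751, -0.0642, -0.1539), |rvec| = θ = 0.24180 rad = 13.854°
Rodrigues: sinθ=0.23945, 1−cosθ=0.02909; R = I + sinθ·[k]× + (1−cosθ)·[k]×²:
    [+0.98616 +0.14681 -0.07698]
    [-0.15800 +0.97296 -0.16848]
    [+0.05017 +0.17831 +0.98269]
t = (0.1686, 0.2320, 1.1684) m
M0: Pc = R·M0+t = (+0.10481, +0.31795, +1.17814); u = 724.1·(+0.10481)/1.17814 + 335.4 = 399.8171, v = 673.2·(+0.31795)/1.17814 + 233.4 = 415.0813
M1: Pc = R·M1+t = (+0.25471, +0.29394, +1.18576); u = 724.1·(+0.25471)/1.18576 + 335.4 = 490.9391, v = 673.2·(+0.29394)/1.18576 + 233.4 = 400.2783
M2: Pc = R·M2+t = (+0.23239, +0.14605, +1.15866); u = 724.1·(+0.23239)/1.15866 + 335.4 = 480.6316, v = 673.2·(+0.14605)/1.15866 + 233.4 = 318.2557
M3: Pc = R·M3+t = (+0.08249, +0.17006, +1.15104); u = 724.1·(+0.08249)/1.15104 + 335.4 = 387.2957, v = 673.2·(+0.17006)/1.15104 + 233.4 = 332.8638

c0=(399.82, 415.08) c1=(490.94, 400.28) c2=(480.63, 318.26) c3=(387.30, 332.86)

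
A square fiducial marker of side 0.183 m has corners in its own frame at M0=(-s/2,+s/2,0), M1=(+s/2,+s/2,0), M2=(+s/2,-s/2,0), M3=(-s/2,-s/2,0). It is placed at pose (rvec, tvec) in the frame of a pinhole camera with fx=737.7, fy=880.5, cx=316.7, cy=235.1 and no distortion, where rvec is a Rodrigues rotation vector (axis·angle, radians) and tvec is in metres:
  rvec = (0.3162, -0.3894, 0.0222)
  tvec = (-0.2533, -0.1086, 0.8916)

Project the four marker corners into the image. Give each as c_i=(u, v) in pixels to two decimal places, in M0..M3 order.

c0=(28.58, 217.15) c1=(180.46, 211.86) c2=(184.42, 39.97) c3=(22.86, 31.33)

Intrinsics K: fx=737.7, fy=880.5, cx=316.7, cy=235.1
Marker side s = 0.183 m; corners in marker frame (Z=0):
  M0 = (-0.0915, +0.0915, 0)
  M1 = (+0.0915, +0.0915, 0)
  M2 = (+0.0915, -0.0915, 0)
  M3 = (-0.0915, -0.0915, 0)
rvec = (0.3162, -0.3894, 0.0222), |rvec| = θ = 0.50210 rad = 28.768°
Rodrigues: sinθ=0.48127, 1−cosθ=0.12343; R = I + sinθ·[k]× + (1−cosθ)·[k]×²:
    [+0.92552 -0.08156 -0.36981]
    [-0.03900 +0.95081 -0.30731]
    [+0.37668 +0.29885 +0.87681]
t = (-0.2533, -0.1086, 0.8916) m
M0: Pc = R·M0+t = (-0.34545, -0.01803, +0.88448); u = 737.7·(-0.34545)/0.88448 + 316.7 = 28.5787, v = 880.5·(-0.01803)/0.88448 + 235.1 = 217.1489
M1: Pc = R·M1+t = (-0.17608, -0.02517, +0.95341); u = 737.7·(-0.17608)/0.95341 + 316.7 = 180.4603, v = 880.5·(-0.02517)/0.95341 + 235.1 = 211.8551
M2: Pc = R·M2+t = (-0.16115, -0.19917, +0.89872); u = 737.7·(-0.16115)/0.89872 + 316.7 = 184.4212, v = 880.5·(-0.19917)/0.89872 + 235.1 = 39.9704
M3: Pc = R·M3+t = (-0.33052, -0.19203, +0.82979); u = 737.7·(-0.33052)/0.82979 + 316.7 = 22.8586, v = 880.5·(-0.19203)/0.82979 + 235.1 = 31.3342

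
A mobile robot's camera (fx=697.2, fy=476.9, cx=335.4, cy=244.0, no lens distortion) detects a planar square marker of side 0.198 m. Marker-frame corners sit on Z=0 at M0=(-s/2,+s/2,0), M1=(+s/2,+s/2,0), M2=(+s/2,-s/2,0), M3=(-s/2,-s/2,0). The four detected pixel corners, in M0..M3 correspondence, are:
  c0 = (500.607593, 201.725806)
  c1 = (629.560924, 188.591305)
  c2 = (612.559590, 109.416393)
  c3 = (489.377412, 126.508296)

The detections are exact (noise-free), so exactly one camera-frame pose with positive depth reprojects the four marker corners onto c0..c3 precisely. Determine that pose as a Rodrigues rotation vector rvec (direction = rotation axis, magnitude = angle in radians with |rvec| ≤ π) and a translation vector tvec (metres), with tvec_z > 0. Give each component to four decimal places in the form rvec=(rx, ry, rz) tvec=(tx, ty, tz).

rvec=(-0.2173, 0.3595, -0.0849) tvec=(0.3610, -0.2104, 1.1407)

Intrinsics K: fx=697.2, fy=476.9, cx=335.4, cy=244.0
Marker side s = 0.198 m; corners in marker frame (Z=0):
  M0 = (-0.0990, +0.0990, 0)
  M1 = (+0.0990, +0.0990, 0)
  M2 = (+0.0990, -0.0990, 0)
  M3 = (-0.0990, -0.0990, 0)
Detected image corners:
  c0 = (500.607593, 201.725806) px
  c1 = (629.560924, 188.591305) px
  c2 = (612.559590, 109.416393) px
  c3 = (489.377412, 126.508296) px
Planar DLT: solve 8×8 A·h = b for H (H[2,2]=1):
  H  [+470.32411 -39.55736 +556.03068]
  H  [-123.12520 +358.60593 +156.02700]
  H  [-0.29765 -0.19788 +1.00000]
B = K⁻¹H; ‖b₁‖=0.876682, ‖b₂‖=0.876682; λ = 2/(‖b₁‖+‖b₂‖) = 1.140665, sign → tz>0 ⇒ λ=+1.140665
r₁ = λ·B[:,0] = (+0.93281,-0.12078,-0.33952); r₂ = λ·B[:,1] = (+0.04386,+0.97321,-0.22571)
r₃ = r₁×r₂ = (+0.35768,+0.19565,+0.91312); SVD([r₁ r₂ r₃]) → R = UVᵀ:
  R  [+0.93281 +0.04386 +0.35768]
  R  [-0.12078 +0.97321 +0.19565]
  R  [-0.33952 -0.22571 +0.91312]
t = (+0.36097, -0.21042, +1.14066) m
tr R = 2.819136; θ = arccos((tr R − 1)/2) = 0.428553 rad = 24.554°
axis k = ((R−Rᵀ)₃₂, (R−Rᵀ)₁₃, (R−Rᵀ)₂₁) / (2 sinθ) = (-0.506986, +0.838880, -0.198105)
rvec = θ·k = (-0.217271, +0.359505, -0.084899)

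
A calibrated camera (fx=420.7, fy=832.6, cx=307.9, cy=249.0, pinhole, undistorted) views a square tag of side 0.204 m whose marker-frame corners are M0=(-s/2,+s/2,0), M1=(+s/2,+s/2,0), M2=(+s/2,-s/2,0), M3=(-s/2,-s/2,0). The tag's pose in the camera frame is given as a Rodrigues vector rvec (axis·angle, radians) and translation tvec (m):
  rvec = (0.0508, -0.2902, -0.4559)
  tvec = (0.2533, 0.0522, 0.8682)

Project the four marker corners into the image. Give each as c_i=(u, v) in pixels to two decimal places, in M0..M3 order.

c0=(411.19, 433.27) c1=(486.20, 339.67) c2=(449.41, 169.56) c3=(369.92, 254.68)

Intrinsics K: fx=420.7, fy=832.6, cx=307.9, cy=249.0
Marker side s = 0.204 m; corners in marker frame (Z=0):
  M0 = (-0.1020, +0.1020, 0)
  M1 = (+0.1020, +0.1020, 0)
  M2 = (+0.1020, -0.1020, 0)
  M3 = (-0.1020, -0.1020, 0)
rvec = (0.0508, -0.2902, -0.4559), |rvec| = θ = 0.54281 rad = 31.101°
Rodrigues: sinθ=0.51654, 1−cosθ=0.14374; R = I + sinθ·[k]× + (1−cosθ)·[k]×²:
    [+0.85752 +0.42665 -0.28746]
    [-0.44103 +0.89735 +0.01620]
    [+0.26486 +0.11288 +0.95766]
t = (0.2533, 0.0522, 0.8682) m
M0: Pc = R·M0+t = (+0.20935, +0.18871, +0.85270); u = 420.7·(+0.20935)/0.85270 + 307.9 = 411.1885, v = 832.6·(+0.18871)/0.85270 + 249.0 = 433.2663
M1: Pc = R·M1+t = (+0.38429, +0.09874, +0.90673); u = 420.7·(+0.38429)/0.90673 + 307.9 = 486.1987, v = 832.6·(+0.09874)/0.90673 + 249.0 = 339.6712
M2: Pc = R·M2+t = (+0.29725, -0.08431, +0.88370); u = 420.7·(+0.29725)/0.88370 + 307.9 = 449.4101, v = 832.6·(-0.08431)/0.88370 + 249.0 = 169.5612
M3: Pc = R·M3+t = (+0.12231, +0.00566, +0.82967); u = 420.7·(+0.12231)/0.82967 + 307.9 = 369.9221, v = 832.6·(+0.00566)/0.82967 + 249.0 = 254.6760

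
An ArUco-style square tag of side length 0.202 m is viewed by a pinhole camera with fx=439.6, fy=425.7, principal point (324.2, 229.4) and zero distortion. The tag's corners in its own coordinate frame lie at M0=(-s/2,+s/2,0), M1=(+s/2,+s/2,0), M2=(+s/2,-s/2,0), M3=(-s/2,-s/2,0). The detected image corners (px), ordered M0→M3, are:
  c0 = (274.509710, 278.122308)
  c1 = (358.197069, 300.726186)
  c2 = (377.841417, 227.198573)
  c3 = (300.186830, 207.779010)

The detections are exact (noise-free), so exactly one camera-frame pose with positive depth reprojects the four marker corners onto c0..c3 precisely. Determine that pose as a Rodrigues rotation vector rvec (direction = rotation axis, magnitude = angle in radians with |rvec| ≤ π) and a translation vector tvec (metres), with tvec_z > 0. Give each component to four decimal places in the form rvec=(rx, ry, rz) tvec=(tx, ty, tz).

Intrinsics K: fx=439.6, fy=425.7, cx=324.2, cy=229.4
Marker side s = 0.202 m; corners in marker frame (Z=0):
  M0 = (-0.1010, +0.1010, 0)
  M1 = (+0.1010, +0.1010, 0)
  M2 = (+0.1010, -0.1010, 0)
  M3 = (-0.1010, -0.1010, 0)
Detected image corners:
  c0 = (274.509710, 278.122308) px
  c1 = (358.197069, 300.726186) px
  c2 = (377.841417, 227.198573) px
  c3 = (300.186830, 207.779010) px
Planar DLT: solve 8×8 A·h = b for H (H[2,2]=1):
  H  [+365.14315 -243.09133 +327.72246]
  H  [+77.69926 +254.89838 +251.89810]
  H  [-0.10259 -0.39903 +1.00000]
B = K⁻¹H; ‖b₁‖=0.942562, ‖b₂‖=0.942562; λ = 2/(‖b₁‖+‖b₂‖) = 1.060938, sign → tz>0 ⇒ λ=+1.060938
r₁ = λ·B[:,0] = (+0.96151,+0.25229,-0.10884); r₂ = λ·B[:,1] = (-0.27447,+0.86339,-0.42334)
r₃ = r₁×r₂ = (-0.01284,+0.43692,+0.89941); SVD([r₁ r₂ r₃]) → R = UVᵀ:
  R  [+0.96151 -0.27447 -0.01284]
  R  [+0.25229 +0.86339 +0.43692]
  R  [-0.10884 -0.42334 +0.89941]
t = (+0.00850, +0.05607, +1.06094) m
tr R = 2.724311; θ = arccos((tr R − 1)/2) = 0.531288 rad = 30.441°
axis k = ((R−Rᵀ)₃₂, (R−Rᵀ)₁₃, (R−Rᵀ)₂₁) / (2 sinθ) = (-0.848983, +0.094744, +0.519856)
rvec = θ·k = (-0.451055, +0.050336, +0.276193)

rvec=(-0.4511, 0.0503, 0.2762) tvec=(0.0085, 0.0561, 1.0609)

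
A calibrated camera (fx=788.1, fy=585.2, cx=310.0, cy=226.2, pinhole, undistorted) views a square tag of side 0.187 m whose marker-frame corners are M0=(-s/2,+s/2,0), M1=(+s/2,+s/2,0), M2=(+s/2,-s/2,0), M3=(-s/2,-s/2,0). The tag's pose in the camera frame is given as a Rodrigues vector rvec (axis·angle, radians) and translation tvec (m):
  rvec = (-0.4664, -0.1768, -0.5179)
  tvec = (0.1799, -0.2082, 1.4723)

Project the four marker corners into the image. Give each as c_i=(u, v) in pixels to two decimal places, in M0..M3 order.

Intrinsics K: fx=788.1, fy=585.2, cx=310.0, cy=226.2
Marker side s = 0.187 m; corners in marker frame (Z=0):
  M0 = (-0.0935, +0.0935, 0)
  M1 = (+0.0935, +0.0935, 0)
  M2 = (+0.0935, -0.0935, 0)
  M3 = (-0.0935, -0.0935, 0)
rvec = (-0.4664, -0.1768, -0.5179), |rvec| = θ = 0.71903 rad = 41.198°
Rodrigues: sinθ=0.65866, 1−cosθ=0.24756; R = I + sinθ·[k]× + (1−cosθ)·[k]×²:
    [+0.85660 +0.51390 -0.04629]
    [-0.43493 +0.76741 +0.47108]
    [+0.27761 -0.38339 +0.88087]
t = (0.1799, -0.2082, 1.4723) m
M0: Pc = R·M0+t = (+0.14786, -0.09578, +1.41050); u = 788.1·(+0.14786)/1.41050 + 310.0 = 392.6136, v = 585.2·(-0.09578)/1.41050 + 226.2 = 186.4614
M1: Pc = R·M1+t = (+0.30804, -0.17711, +1.46241); u = 788.1·(+0.30804)/1.46241 + 310.0 = 476.0052, v = 585.2·(-0.17711)/1.46241 + 226.2 = 155.3262
M2: Pc = R·M2+t = (+0.21194, -0.32062, +1.53410); u = 788.1·(+0.21194)/1.53410 + 310.0 = 418.8793, v = 585.2·(-0.32062)/1.53410 + 226.2 = 103.8966
M3: Pc = R·M3+t = (+0.05176, -0.23929, +1.48219); u = 788.1·(+0.05176)/1.48219 + 310.0 = 337.5206, v = 585.2·(-0.23929)/1.48219 + 226.2 = 131.7245

c0=(392.61, 186.46) c1=(476.01, 155.33) c2=(418.88, 103.90) c3=(337.52, 131.72)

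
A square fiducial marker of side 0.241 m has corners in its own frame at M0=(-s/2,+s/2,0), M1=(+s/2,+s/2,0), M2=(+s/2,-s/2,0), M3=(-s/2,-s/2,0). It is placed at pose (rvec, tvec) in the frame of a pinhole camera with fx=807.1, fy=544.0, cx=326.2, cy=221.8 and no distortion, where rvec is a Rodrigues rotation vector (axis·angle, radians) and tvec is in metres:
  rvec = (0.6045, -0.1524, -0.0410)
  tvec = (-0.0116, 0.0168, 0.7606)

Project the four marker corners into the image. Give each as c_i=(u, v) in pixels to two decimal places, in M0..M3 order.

c0=(195.83, 305.99) c1=(428.13, 289.98) c2=(449.58, 150.87) c3=(171.17, 163.65)

Intrinsics K: fx=807.1, fy=544.0, cx=326.2, cy=221.8
Marker side s = 0.241 m; corners in marker frame (Z=0):
  M0 = (-0.1205, +0.1205, 0)
  M1 = (+0.1205, +0.1205, 0)
  M2 = (+0.1205, -0.1205, 0)
  M3 = (-0.1205, -0.1205, 0)
rvec = (0.6045, -0.1524, -0.0410), |rvec| = θ = 0.62476 rad = 35.796°
Rodrigues: sinθ=0.58490, 1−cosθ=0.18890; R = I + sinθ·[k]× + (1−cosθ)·[k]×²:
    [+0.98795 -0.00620 -0.15467]
    [-0.08297 +0.82234 -0.56291]
    [+0.13068 +0.56896 +0.81192]
t = (-0.0116, 0.0168, 0.7606) m
M0: Pc = R·M0+t = (-0.13139, +0.12589, +0.81341); u = 807.1·(-0.13139)/0.81341 + 326.2 = 195.8250, v = 544.0·(+0.12589)/0.81341 + 221.8 = 305.9936
M1: Pc = R·M1+t = (+0.10670, +0.10589, +0.84491); u = 807.1·(+0.10670)/0.84491 + 326.2 = 428.1260, v = 544.0·(+0.10589)/0.84491 + 221.8 = 289.9811
M2: Pc = R·M2+t = (+0.10819, -0.09229, +0.70779); u = 807.1·(+0.10819)/0.70779 + 326.2 = 449.5758, v = 544.0·(-0.09229)/0.70779 + 221.8 = 150.8667
M3: Pc = R·M3+t = (-0.12990, -0.07229, +0.67629); u = 807.1·(-0.12990)/0.67629 + 326.2 = 171.1745, v = 544.0·(-0.07229)/0.67629 + 221.8 = 163.6473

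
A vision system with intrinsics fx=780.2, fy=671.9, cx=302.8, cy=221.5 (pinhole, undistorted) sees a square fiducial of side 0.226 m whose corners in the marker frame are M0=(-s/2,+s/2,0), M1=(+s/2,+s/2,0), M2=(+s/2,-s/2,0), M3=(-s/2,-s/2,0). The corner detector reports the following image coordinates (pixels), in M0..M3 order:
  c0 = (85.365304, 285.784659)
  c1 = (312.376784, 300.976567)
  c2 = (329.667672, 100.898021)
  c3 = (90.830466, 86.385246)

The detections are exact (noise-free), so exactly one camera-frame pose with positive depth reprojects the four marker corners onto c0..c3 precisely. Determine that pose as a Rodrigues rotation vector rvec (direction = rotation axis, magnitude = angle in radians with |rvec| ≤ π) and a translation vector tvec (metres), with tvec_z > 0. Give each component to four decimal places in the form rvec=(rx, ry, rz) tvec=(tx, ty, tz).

rvec=(0.1678, 0.0301, 0.0726) tvec=(-0.0953, -0.0286, 0.7529)

Intrinsics K: fx=780.2, fy=671.9, cx=302.8, cy=221.5
Marker side s = 0.226 m; corners in marker frame (Z=0):
  M0 = (-0.1130, +0.1130, 0)
  M1 = (+0.1130, +0.1130, 0)
  M2 = (+0.1130, -0.1130, 0)
  M3 = (-0.1130, -0.1130, 0)
Detected image corners:
  c0 = (85.365304, 285.784659) px
  c1 = (312.376784, 300.976567) px
  c2 = (329.667672, 100.898021) px
  c3 = (90.830466, 86.385246) px
Planar DLT: solve 8×8 A·h = b for H (H[2,2]=1):
  H  [+1023.50796 -4.61361 +204.00032]
  H  [+59.63459 +926.96847 +196.00236]
  H  [-0.03163 +0.22310 +1.00000]
B = K⁻¹H; ‖b₁‖=1.328217, ‖b₂‖=1.328217; λ = 2/(‖b₁‖+‖b₂‖) = 0.752889, sign → tz>0 ⇒ λ=+0.752889
r₁ = λ·B[:,0] = (+0.99692,+0.07467,-0.02382); r₂ = λ·B[:,1] = (-0.06964,+0.98333,+0.16797)
r₃ = r₁×r₂ = (+0.03596,-0.16580,+0.98550); SVD([r₁ r₂ r₃]) → R = UVᵀ:
  R  [+0.99692 -0.06964 +0.03596]
  R  [+0.07467 +0.98333 -0.16580]
  R  [-0.02382 +0.16797 +0.98550]
t = (-0.09534, -0.02857, +0.75289) m
tr R = 2.965756; θ = arccos((tr R − 1)/2) = 0.185316 rad = 10.618°
axis k = ((R−Rᵀ)₃₂, (R−Rᵀ)₁₃, (R−Rᵀ)₂₁) / (2 sinθ) = (+0.905715, +0.162220, +0.391619)
rvec = θ·k = (+0.167844, +0.030062, +0.072573)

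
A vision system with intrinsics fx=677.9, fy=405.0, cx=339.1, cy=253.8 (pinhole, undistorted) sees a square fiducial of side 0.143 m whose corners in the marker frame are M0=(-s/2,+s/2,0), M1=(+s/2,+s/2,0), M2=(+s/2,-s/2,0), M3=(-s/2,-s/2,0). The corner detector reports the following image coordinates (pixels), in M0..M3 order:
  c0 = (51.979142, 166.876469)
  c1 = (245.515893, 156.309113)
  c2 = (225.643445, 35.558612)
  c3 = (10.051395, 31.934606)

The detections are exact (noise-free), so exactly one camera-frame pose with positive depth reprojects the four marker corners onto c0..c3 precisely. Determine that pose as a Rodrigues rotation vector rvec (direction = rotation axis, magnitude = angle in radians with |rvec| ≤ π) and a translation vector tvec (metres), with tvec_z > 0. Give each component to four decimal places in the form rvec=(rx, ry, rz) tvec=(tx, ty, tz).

Intrinsics K: fx=677.9, fy=405.0, cx=339.1, cy=253.8
Marker side s = 0.143 m; corners in marker frame (Z=0):
  M0 = (-0.0715, +0.0715, 0)
  M1 = (+0.0715, +0.0715, 0)
  M2 = (+0.0715, -0.0715, 0)
  M3 = (-0.0715, -0.0715, 0)
Detected image corners:
  c0 = (51.979142, 166.876469) px
  c1 = (245.515893, 156.309113) px
  c2 = (225.643445, 35.558612) px
  c3 = (10.051395, 31.934606) px
Planar DLT: solve 8×8 A·h = b for H (H[2,2]=1):
  H  [+1532.79106 +296.23373 +139.80071]
  H  [+50.97052 +953.14669 +100.46938]
  H  [+0.79347 +0.63410 +1.00000]
B = K⁻¹H; ‖b₁‖=2.059776, ‖b₂‖=2.059776; λ = 2/(‖b₁‖+‖b₂‖) = 0.485490, sign → tz>0 ⇒ λ=+0.485490
r₁ = λ·B[:,0] = (+0.90504,-0.18030,+0.38522); r₂ = λ·B[:,1] = (+0.05816,+0.94966,+0.30785)
r₃ = r₁×r₂ = (-0.42133,-0.25621,+0.86996); SVD([r₁ r₂ r₃]) → R = UVᵀ:
  R  [+0.90504 +0.05816 -0.42133]
  R  [-0.18030 +0.94966 -0.25621]
  R  [+0.38522 +0.30785 +0.86996]
t = (-0.14273, -0.18380, +0.48549) m
tr R = 2.724657; θ = arccos((tr R − 1)/2) = 0.530946 rad = 30.421°
axis k = ((R−Rᵀ)₃₂, (R−Rᵀ)₁₃, (R−Rᵀ)₂₁) / (2 sinθ) = (+0.556989, -0.796439, -0.235474)
rvec = θ·k = (+0.295731, -0.422866, -0.125024)

rvec=(0.2957, -0.4229, -0.1250) tvec=(-0.1427, -0.1838, 0.4855)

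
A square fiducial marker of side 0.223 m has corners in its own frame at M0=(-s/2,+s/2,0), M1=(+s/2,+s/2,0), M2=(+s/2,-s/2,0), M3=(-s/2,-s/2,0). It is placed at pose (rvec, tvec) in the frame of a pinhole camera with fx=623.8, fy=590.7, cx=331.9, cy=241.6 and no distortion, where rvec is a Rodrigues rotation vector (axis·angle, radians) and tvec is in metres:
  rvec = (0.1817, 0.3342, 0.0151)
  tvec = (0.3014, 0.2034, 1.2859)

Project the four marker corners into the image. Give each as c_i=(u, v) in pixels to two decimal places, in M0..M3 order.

Intrinsics K: fx=623.8, fy=590.7, cx=331.9, cy=241.6
Marker side s = 0.223 m; corners in marker frame (Z=0):
  M0 = (-0.1115, +0.1115, 0)
  M1 = (+0.1115, +0.1115, 0)
  M2 = (+0.1115, -0.1115, 0)
  M3 = (-0.1115, -0.1115, 0)
rvec = (0.1817, 0.3342, 0.0151), |rvec| = θ = 0.38070 rad = 21.813°
Rodrigues: sinθ=0.37157, 1−cosθ=0.07160; R = I + sinθ·[k]× + (1−cosθ)·[k]×²:
    [+0.94471 +0.01526 +0.32754]
    [+0.04474 +0.98358 -0.17485]
    [-0.32483 +0.17984 +0.92852]
t = (0.3014, 0.2034, 1.2859) m
M0: Pc = R·M0+t = (+0.19777, +0.30808, +1.34217); u = 623.8·(+0.19777)/1.34217 + 331.9 = 423.8156, v = 590.7·(+0.30808)/1.34217 + 241.6 = 377.1890
M1: Pc = R·M1+t = (+0.40844, +0.31806, +1.26973); u = 623.8·(+0.40844)/1.26973 + 331.9 = 532.5587, v = 590.7·(+0.31806)/1.26973 + 241.6 = 389.5651
M2: Pc = R·M2+t = (+0.40503, +0.09872, +1.22963); u = 623.8·(+0.40503)/1.22963 + 331.9 = 537.3767, v = 590.7·(+0.09872)/1.22963 + 241.6 = 289.0235
M3: Pc = R·M3+t = (+0.19436, +0.08874, +1.30207); u = 623.8·(+0.19436)/1.30207 + 331.9 = 425.0163, v = 590.7·(+0.08874)/1.30207 + 241.6 = 281.8595

c0=(423.82, 377.19) c1=(532.56, 389.57) c2=(537.38, 289.02) c3=(425.02, 281.86)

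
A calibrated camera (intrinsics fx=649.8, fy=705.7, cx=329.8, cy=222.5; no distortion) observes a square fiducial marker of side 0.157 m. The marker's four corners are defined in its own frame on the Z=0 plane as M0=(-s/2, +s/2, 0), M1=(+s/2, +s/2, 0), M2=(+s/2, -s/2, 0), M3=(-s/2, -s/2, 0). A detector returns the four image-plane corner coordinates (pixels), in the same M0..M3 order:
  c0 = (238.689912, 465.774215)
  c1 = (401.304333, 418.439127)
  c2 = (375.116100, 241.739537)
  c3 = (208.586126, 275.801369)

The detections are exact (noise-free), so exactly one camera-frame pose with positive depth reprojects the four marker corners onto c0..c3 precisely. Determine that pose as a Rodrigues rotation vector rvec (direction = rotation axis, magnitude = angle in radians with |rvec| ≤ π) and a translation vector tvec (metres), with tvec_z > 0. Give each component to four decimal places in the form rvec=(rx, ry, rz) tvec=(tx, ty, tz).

Intrinsics K: fx=649.8, fy=705.7, cx=329.8, cy=222.5
Marker side s = 0.157 m; corners in marker frame (Z=0):
  M0 = (-0.0785, +0.0785, 0)
  M1 = (+0.0785, +0.0785, 0)
  M2 = (+0.0785, -0.0785, 0)
  M3 = (-0.0785, -0.0785, 0)
Detected image corners:
  c0 = (238.689912, 465.774215) px
  c1 = (401.304333, 418.439127) px
  c2 = (375.116100, 241.739537) px
  c3 = (208.586126, 275.801369) px
Planar DLT: solve 8×8 A·h = b for H (H[2,2]=1):
  H  [+1193.98991 +200.22785 +309.08056]
  H  [-92.41117 +1190.70221 +350.18096]
  H  [+0.47668 +0.07002 +1.00000]
B = K⁻¹H; ‖b₁‖=1.688805, ‖b₂‖=1.688805; λ = 2/(‖b₁‖+‖b₂‖) = 0.592135, sign → tz>0 ⇒ λ=+0.592135
r₁ = λ·B[:,0] = (+0.94477,-0.16653,+0.28226); r₂ = λ·B[:,1] = (+0.16142,+0.98602,+0.04146)
r₃ = r₁×r₂ = (-0.28522,+0.00639,+0.95844); SVD([r₁ r₂ r₃]) → R = UVᵀ:
  R  [+0.94477 +0.16142 -0.28522]
  R  [-0.16653 +0.98602 +0.00639]
  R  [+0.28226 +0.04146 +0.95844]
t = (-0.01888, +0.10713, +0.59213) m
tr R = 2.889231; θ = arccos((tr R − 1)/2) = 0.334376 rad = 19.158°
axis k = ((R−Rᵀ)₃₂, (R−Rᵀ)₁₃, (R−Rᵀ)₂₁) / (2 sinθ) = (+0.053432, -0.864579, -0.499648)
rvec = θ·k = (+0.017866, -0.289094, -0.167070)

rvec=(0.0179, -0.2891, -0.1671) tvec=(-0.0189, 0.1071, 0.5921)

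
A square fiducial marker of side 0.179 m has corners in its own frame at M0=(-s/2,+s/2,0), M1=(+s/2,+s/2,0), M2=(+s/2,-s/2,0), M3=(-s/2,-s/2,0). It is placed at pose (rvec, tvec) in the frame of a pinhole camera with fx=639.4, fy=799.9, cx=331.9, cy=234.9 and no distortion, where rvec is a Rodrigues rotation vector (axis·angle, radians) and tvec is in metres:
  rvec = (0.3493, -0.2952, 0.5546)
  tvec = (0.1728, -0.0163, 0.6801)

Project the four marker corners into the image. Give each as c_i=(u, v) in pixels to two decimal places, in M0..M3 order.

c0=(379.98, 251.32) c1=(502.15, 339.31) c2=(605.13, 181.26) c3=(485.23, 70.77)

Intrinsics K: fx=639.4, fy=799.9, cx=331.9, cy=234.9
Marker side s = 0.179 m; corners in marker frame (Z=0):
  M0 = (-0.0895, +0.0895, 0)
  M1 = (+0.0895, +0.0895, 0)
  M2 = (+0.0895, -0.0895, 0)
  M3 = (-0.0895, -0.0895, 0)
rvec = (0.3493, -0.2952, 0.5546), |rvec| = θ = 0.71884 rad = 41.187°
Rodrigues: sinθ=0.65851, 1−cosθ=0.24743; R = I + sinθ·[k]× + (1−cosθ)·[k]×²:
    [+0.81099 -0.55743 -0.17766]
    [+0.45868 +0.79430 -0.39838]
    [+0.36319 +0.24159 +0.89985]
t = (0.1728, -0.0163, 0.6801) m
M0: Pc = R·M0+t = (+0.05033, +0.01374, +0.66922); u = 639.4·(+0.05033)/0.66922 + 331.9 = 379.9840, v = 799.9·(+0.01374)/0.66922 + 234.9 = 251.3201
M1: Pc = R·M1+t = (+0.19549, +0.09584, +0.73423); u = 639.4·(+0.19549)/0.73423 + 331.9 = 502.1452, v = 799.9·(+0.09584)/0.73423 + 234.9 = 339.3139
M2: Pc = R·M2+t = (+0.29527, -0.04634, +0.69098); u = 639.4·(+0.29527)/0.69098 + 331.9 = 605.1311, v = 799.9·(-0.04634)/0.69098 + 234.9 = 181.2585
M3: Pc = R·M3+t = (+0.15011, -0.12844, +0.62597); u = 639.4·(+0.15011)/0.62597 + 331.9 = 485.2261, v = 799.9·(-0.12844)/0.62597 + 234.9 = 70.7709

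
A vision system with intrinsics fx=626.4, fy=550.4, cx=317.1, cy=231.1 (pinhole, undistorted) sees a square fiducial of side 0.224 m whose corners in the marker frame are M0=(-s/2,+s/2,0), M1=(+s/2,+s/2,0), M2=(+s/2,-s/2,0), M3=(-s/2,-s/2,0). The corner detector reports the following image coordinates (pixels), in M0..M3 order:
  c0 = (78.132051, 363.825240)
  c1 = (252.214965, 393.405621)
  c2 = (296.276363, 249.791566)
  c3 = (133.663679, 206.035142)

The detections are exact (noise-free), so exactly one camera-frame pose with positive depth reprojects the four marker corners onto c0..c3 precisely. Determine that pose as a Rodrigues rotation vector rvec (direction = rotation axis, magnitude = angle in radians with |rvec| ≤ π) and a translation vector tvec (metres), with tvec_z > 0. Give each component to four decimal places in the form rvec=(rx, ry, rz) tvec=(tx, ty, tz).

Intrinsics K: fx=626.4, fy=550.4, cx=317.1, cy=231.1
Marker side s = 0.224 m; corners in marker frame (Z=0):
  M0 = (-0.1120, +0.1120, 0)
  M1 = (+0.1120, +0.1120, 0)
  M2 = (+0.1120, -0.1120, 0)
  M3 = (-0.1120, -0.1120, 0)
Detected image corners:
  c0 = (78.132051, 363.825240) px
  c1 = (252.214965, 393.405621) px
  c2 = (296.276363, 249.791566) px
  c3 = (133.663679, 206.035142) px
Planar DLT: solve 8×8 A·h = b for H (H[2,2]=1):
  H  [+838.65381 -252.89219 +194.88395]
  H  [+304.03332 +620.23461 +302.79386]
  H  [+0.46079 -0.16787 +1.00000]
B = K⁻¹H; ‖b₁‖=1.250384, ‖b₂‖=1.250384; λ = 2/(‖b₁‖+‖b₂‖) = 0.799754, sign → tz>0 ⇒ λ=+0.799754
r₁ = λ·B[:,0] = (+0.88420,+0.28704,+0.36852); r₂ = λ·B[:,1] = (-0.25492,+0.95760,-0.13426)
r₃ = r₁×r₂ = (-0.39143,+0.02477,+0.91988); SVD([r₁ r₂ r₃]) → R = UVᵀ:
  R  [+0.88420 -0.25492 -0.39143]
  R  [+0.28704 +0.95760 +0.02477]
  R  [+0.36852 -0.13426 +0.91988]
t = (-0.15604, +0.10417, +0.79975) m
tr R = 2.761670; θ = arccos((tr R − 1)/2) = 0.493174 rad = 28.257°
axis k = ((R−Rᵀ)₃₂, (R−Rᵀ)₁₃, (R−Rᵀ)₂₁) / (2 sinθ) = (-0.167951, -0.802604, +0.572381)
rvec = θ·k = (-0.082829, -0.395823, +0.282283)

rvec=(-0.0828, -0.3958, 0.2823) tvec=(-0.1560, 0.1042, 0.7998)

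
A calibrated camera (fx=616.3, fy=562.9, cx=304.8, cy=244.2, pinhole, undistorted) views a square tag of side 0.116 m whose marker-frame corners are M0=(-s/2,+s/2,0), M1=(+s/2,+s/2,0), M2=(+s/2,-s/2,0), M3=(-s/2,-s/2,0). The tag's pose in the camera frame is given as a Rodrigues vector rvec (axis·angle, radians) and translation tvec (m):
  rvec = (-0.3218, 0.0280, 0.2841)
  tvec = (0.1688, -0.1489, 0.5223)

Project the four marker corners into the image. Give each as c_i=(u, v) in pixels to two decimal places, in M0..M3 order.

Intrinsics K: fx=616.3, fy=562.9, cx=304.8, cy=244.2
Marker side s = 0.116 m; corners in marker frame (Z=0):
  M0 = (-0.0580, +0.0580, 0)
  M1 = (+0.0580, +0.0580, 0)
  M2 = (+0.0580, -0.0580, 0)
  M3 = (-0.0580, -0.0580, 0)
rvec = (-0.3218, 0.0280, 0.2841), |rvec| = θ = 0.43018 rad = 24.647°
Rodrigues: sinθ=0.41703, 1−cosθ=0.09111; R = I + sinθ·[k]× + (1−cosθ)·[k]×²:
    [+0.95988 -0.27985 -0.01787]
    [+0.27098 +0.90928 +0.31588]
    [-0.07216 -0.30805 +0.94863]
t = (0.1688, -0.1489, 0.5223) m
M0: Pc = R·M0+t = (+0.09690, -0.11188, +0.50862); u = 616.3·(+0.09690)/0.50862 + 304.8 = 422.2098, v = 562.9·(-0.11188)/0.50862 + 244.2 = 120.3810
M1: Pc = R·M1+t = (+0.20824, -0.08044, +0.50025); u = 616.3·(+0.20824)/0.50025 + 304.8 = 561.3509, v = 562.9·(-0.08044)/0.50025 + 244.2 = 153.6800
M2: Pc = R·M2+t = (+0.24070, -0.18592, +0.53598); u = 616.3·(+0.24070)/0.53598 + 304.8 = 581.5745, v = 562.9·(-0.18592)/0.53598 + 244.2 = 48.9415
M3: Pc = R·M3+t = (+0.12936, -0.21736, +0.54435); u = 616.3·(+0.12936)/0.54435 + 304.8 = 451.2564, v = 562.9·(-0.21736)/0.54435 + 244.2 = 19.4388

c0=(422.21, 120.38) c1=(561.35, 153.68) c2=(581.57, 48.94) c3=(451.26, 19.44)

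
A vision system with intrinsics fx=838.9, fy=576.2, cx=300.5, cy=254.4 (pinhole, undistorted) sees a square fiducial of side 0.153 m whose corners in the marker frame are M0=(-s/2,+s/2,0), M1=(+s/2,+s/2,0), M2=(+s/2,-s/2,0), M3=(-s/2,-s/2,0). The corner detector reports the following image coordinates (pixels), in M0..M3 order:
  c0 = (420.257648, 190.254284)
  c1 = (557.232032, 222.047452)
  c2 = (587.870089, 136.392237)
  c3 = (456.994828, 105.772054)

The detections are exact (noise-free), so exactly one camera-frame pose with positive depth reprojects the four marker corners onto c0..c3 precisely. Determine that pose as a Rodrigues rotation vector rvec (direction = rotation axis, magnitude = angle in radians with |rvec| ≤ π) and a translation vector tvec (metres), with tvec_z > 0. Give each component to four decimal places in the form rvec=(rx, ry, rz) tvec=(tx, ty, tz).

rvec=(-0.2638, -0.0590, 0.3194) tvec=(0.2218, -0.1441, 0.9053)

Intrinsics K: fx=838.9, fy=576.2, cx=300.5, cy=254.4
Marker side s = 0.153 m; corners in marker frame (Z=0):
  M0 = (-0.0765, +0.0765, 0)
  M1 = (+0.0765, +0.0765, 0)
  M2 = (+0.0765, -0.0765, 0)
  M3 = (-0.0765, -0.0765, 0)
Detected image corners:
  c0 = (420.257648, 190.254284) px
  c1 = (557.232032, 222.047452) px
  c2 = (587.870089, 136.392237) px
  c3 = (456.994828, 105.772054) px
Planar DLT: solve 8×8 A·h = b for H (H[2,2]=1):
  H  [+883.70569 -368.42506 +506.05597]
  H  [+206.73583 +508.02694 +162.68310]
  H  [+0.01746 -0.29326 +1.00000]
B = K⁻¹H; ‖b₁‖=1.104581, ‖b₂‖=1.104581; λ = 2/(‖b₁‖+‖b₂‖) = 0.905320, sign → tz>0 ⇒ λ=+0.905320
r₁ = λ·B[:,0] = (+0.94801,+0.31784,+0.01581); r₂ = λ·B[:,1] = (-0.30249,+0.91543,-0.26550)
r₃ = r₁×r₂ = (-0.09886,+0.24691,+0.96398); SVD([r₁ r₂ r₃]) → R = UVᵀ:
  R  [+0.94801 -0.30249 -0.09886]
  R  [+0.31784 +0.91543 +0.24691]
  R  [+0.01581 -0.26550 +0.96398]
t = (+0.22183, -0.14410, +0.90532) m
tr R = 2.827422; θ = arccos((tr R − 1)/2) = 0.418472 rad = 23.977°
axis k = ((R−Rᵀ)₃₂, (R−Rᵀ)₁₃, (R−Rᵀ)₂₁) / (2 sinθ) = (-0.630483, -0.141083, +0.763273)
rvec = θ·k = (-0.263840, -0.059039, +0.319409)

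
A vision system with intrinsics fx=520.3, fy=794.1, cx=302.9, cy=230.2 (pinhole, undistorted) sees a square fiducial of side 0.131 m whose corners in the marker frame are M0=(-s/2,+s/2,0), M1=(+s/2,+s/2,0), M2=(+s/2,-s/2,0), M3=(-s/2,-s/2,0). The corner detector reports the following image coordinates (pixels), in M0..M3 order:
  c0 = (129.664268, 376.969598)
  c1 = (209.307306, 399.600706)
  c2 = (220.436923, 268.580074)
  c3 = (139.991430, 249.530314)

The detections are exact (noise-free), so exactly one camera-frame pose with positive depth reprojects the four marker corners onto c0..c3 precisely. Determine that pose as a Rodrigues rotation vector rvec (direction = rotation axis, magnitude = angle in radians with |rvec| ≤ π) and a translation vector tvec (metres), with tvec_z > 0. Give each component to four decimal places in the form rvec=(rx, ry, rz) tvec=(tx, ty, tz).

Intrinsics K: fx=520.3, fy=794.1, cx=302.9, cy=230.2
Marker side s = 0.131 m; corners in marker frame (Z=0):
  M0 = (-0.0655, +0.0655, 0)
  M1 = (+0.0655, +0.0655, 0)
  M2 = (+0.0655, -0.0655, 0)
  M3 = (-0.0655, -0.0655, 0)
Detected image corners:
  c0 = (129.664268, 376.969598) px
  c1 = (209.307306, 399.600706) px
  c2 = (220.436923, 268.580074) px
  c3 = (139.991430, 249.530314) px
Planar DLT: solve 8×8 A·h = b for H (H[2,2]=1):
  H  [+572.69641 -73.60719 +174.25891]
  H  [+88.19591 +1001.55450 +323.72017]
  H  [-0.21915 +0.04715 +1.00000]
B = K⁻¹H; ‖b₁‖=1.259842, ‖b₂‖=1.259842; λ = 2/(‖b₁‖+‖b₂‖) = 0.793750, sign → tz>0 ⇒ λ=+0.793750
r₁ = λ·B[:,0] = (+0.97495,+0.13858,-0.17395); r₂ = λ·B[:,1] = (-0.13408,+0.99026,+0.03743)
r₃ = r₁×r₂ = (+0.17745,-0.01317,+0.98404); SVD([r₁ r₂ r₃]) → R = UVᵀ:
  R  [+0.97495 -0.13408 +0.17745]
  R  [+0.13858 +0.99026 -0.01317]
  R  [-0.17395 +0.03743 +0.98404]
t = (-0.19625, +0.09348, +0.79375) m
tr R = 2.949259; θ = arccos((tr R − 1)/2) = 0.225736 rad = 12.934°
axis k = ((R−Rᵀ)₃₂, (R−Rᵀ)₁₃, (R−Rᵀ)₂₁) / (2 sinθ) = (+0.113027, +0.784992, +0.609108)
rvec = θ·k = (+0.025514, +0.177201, +0.137498)

rvec=(0.0255, 0.1772, 0.1375) tvec=(-0.1963, 0.0935, 0.7938)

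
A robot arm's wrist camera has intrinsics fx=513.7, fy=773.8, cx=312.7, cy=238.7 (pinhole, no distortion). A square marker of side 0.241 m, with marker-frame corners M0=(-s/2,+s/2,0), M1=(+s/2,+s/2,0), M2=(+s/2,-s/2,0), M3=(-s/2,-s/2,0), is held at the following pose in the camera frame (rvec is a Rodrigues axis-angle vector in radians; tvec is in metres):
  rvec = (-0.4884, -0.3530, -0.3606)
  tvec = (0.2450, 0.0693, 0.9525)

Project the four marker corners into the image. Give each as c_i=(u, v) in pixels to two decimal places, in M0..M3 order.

Intrinsics K: fx=513.7, fy=773.8, cx=312.7, cy=238.7
Marker side s = 0.241 m; corners in marker frame (Z=0):
  M0 = (-0.1205, +0.1205, 0)
  M1 = (+0.1205, +0.1205, 0)
  M2 = (+0.1205, -0.1205, 0)
  M3 = (-0.1205, -0.1205, 0)
rvec = (-0.4884, -0.3530, -0.3606), |rvec| = θ = 0.70226 rad = 40.237°
Rodrigues: sinθ=0.64595, 1−cosθ=0.23662; R = I + sinθ·[k]× + (1−cosθ)·[k]×²:
    [+0.87783 +0.41440 -0.24019]
    [-0.24896 +0.82317 +0.51031]
    [+0.40919 -0.38816 +0.82577]
t = (0.2450, 0.0693, 0.9525) m
M0: Pc = R·M0+t = (+0.18916, +0.19849, +0.85642); u = 513.7·(+0.18916)/0.85642 + 312.7 = 426.1608, v = 773.8·(+0.19849)/0.85642 + 238.7 = 418.0433
M1: Pc = R·M1+t = (+0.40071, +0.13849, +0.95503); u = 513.7·(+0.40071)/0.95503 + 312.7 = 528.2383, v = 773.8·(+0.13849)/0.95503 + 238.7 = 350.9102
M2: Pc = R·M2+t = (+0.30084, -0.05989, +1.04858); u = 513.7·(+0.30084)/1.04858 + 312.7 = 460.0830, v = 773.8·(-0.05989)/1.04858 + 238.7 = 194.5028
M3: Pc = R·M3+t = (+0.08929, +0.00011, +0.94997); u = 513.7·(+0.08929)/0.94997 + 312.7 = 360.9823, v = 773.8·(+0.00011)/0.94997 + 238.7 = 238.7885

c0=(426.16, 418.04) c1=(528.24, 350.91) c2=(460.08, 194.50) c3=(360.98, 238.79)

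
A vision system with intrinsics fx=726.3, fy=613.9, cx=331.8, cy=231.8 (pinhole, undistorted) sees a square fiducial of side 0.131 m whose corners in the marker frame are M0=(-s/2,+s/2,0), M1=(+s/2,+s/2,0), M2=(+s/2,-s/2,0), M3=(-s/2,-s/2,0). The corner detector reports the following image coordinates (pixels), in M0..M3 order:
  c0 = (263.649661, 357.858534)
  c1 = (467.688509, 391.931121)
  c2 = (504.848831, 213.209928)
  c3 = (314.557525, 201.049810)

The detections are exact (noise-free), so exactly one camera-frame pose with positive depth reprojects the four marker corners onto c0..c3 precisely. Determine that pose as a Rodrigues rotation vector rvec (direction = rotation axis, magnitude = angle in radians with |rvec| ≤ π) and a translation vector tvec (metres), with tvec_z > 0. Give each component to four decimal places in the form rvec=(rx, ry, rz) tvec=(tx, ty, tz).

rvec=(-0.3876, 0.3967, 0.1727) tvec=(0.0320, 0.0404, 0.4545)

Intrinsics K: fx=726.3, fy=613.9, cx=331.8, cy=231.8
Marker side s = 0.131 m; corners in marker frame (Z=0):
  M0 = (-0.0655, +0.0655, 0)
  M1 = (+0.0655, +0.0655, 0)
  M2 = (+0.0655, -0.0655, 0)
  M3 = (-0.0655, -0.0655, 0)
Detected image corners:
  c0 = (263.649661, 357.858534) px
  c1 = (467.688509, 391.931121) px
  c2 = (504.848831, 213.209928) px
  c3 = (314.557525, 201.049810) px
Planar DLT: solve 8×8 A·h = b for H (H[2,2]=1):
  H  [+1155.13996 -623.15923 +382.95584]
  H  [-88.33833 +1062.60205 +286.30989]
  H  [-0.89614 -0.73240 +1.00000]
B = K⁻¹H; ‖b₁‖=2.200048, ‖b₂‖=2.200048; λ = 2/(‖b₁‖+‖b₂‖) = 0.454536, sign → tz>0 ⇒ λ=+0.454536
r₁ = λ·B[:,0] = (+0.90899,+0.08839,-0.40733); r₂ = λ·B[:,1] = (-0.23791,+0.91246,-0.33290)
r₃ = r₁×r₂ = (+0.34224,+0.39951,+0.85045); SVD([r₁ r₂ r₃]) → R = UVᵀ:
  R  [+0.90899 -0.23791 +0.34224]
  R  [+0.08839 +0.91246 +0.39951]
  R  [-0.40733 -0.33290 +0.85045]
t = (+0.03201, +0.04036, +0.45454) m
tr R = 2.671900; θ = arccos((tr R − 1)/2) = 0.580935 rad = 33.285°
axis k = ((R−Rᵀ)₃₂, (R−Rᵀ)₁₃, (R−Rᵀ)₂₁) / (2 sinθ) = (-0.667279, +0.682907, +0.297282)
rvec = θ·k = (-0.387646, +0.396725, +0.172702)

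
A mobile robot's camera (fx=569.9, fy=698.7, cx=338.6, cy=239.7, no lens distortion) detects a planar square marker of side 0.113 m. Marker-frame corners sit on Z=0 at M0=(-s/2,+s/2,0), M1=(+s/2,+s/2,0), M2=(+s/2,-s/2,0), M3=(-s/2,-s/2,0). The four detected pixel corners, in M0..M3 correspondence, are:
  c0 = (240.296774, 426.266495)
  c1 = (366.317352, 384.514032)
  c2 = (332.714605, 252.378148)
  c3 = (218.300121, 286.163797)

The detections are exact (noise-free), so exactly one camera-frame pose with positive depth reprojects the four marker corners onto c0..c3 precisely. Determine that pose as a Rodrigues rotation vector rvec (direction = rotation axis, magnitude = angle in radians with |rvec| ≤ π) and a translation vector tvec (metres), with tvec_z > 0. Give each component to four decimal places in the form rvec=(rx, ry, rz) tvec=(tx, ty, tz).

Intrinsics K: fx=569.9, fy=698.7, cx=338.6, cy=239.7
Marker side s = 0.113 m; corners in marker frame (Z=0):
  M0 = (-0.0565, +0.0565, 0)
  M1 = (+0.0565, +0.0565, 0)
  M2 = (+0.0565, -0.0565, 0)
  M3 = (-0.0565, -0.0565, 0)
Detected image corners:
  c0 = (240.296774, 426.266495) px
  c1 = (366.317352, 384.514032) px
  c2 = (332.714605, 252.378148) px
  c3 = (218.300121, 286.163797) px
Planar DLT: solve 8×8 A·h = b for H (H[2,2]=1):
  H  [+1137.60592 -18.14123 +289.58474]
  H  [-243.37669 +895.27875 +333.52895]
  H  [+0.26395 -0.91540 +1.00000]
B = K⁻¹H; ‖b₁‖=1.909294, ‖b₂‖=1.909294; λ = 2/(‖b₁‖+‖b₂‖) = 0.523754, sign → tz>0 ⇒ λ=+0.523754
r₁ = λ·B[:,0] = (+0.96335,-0.22987,+0.13825); r₂ = λ·B[:,1] = (+0.26818,+0.83559,-0.47944)
r₃ = r₁×r₂ = (-0.00531,+0.49895,+0.86662); SVD([r₁ r₂ r₃]) → R = UVᵀ:
  R  [+0.96335 +0.26818 -0.00531]
  R  [-0.22987 +0.83559 +0.49895]
  R  [+0.13825 -0.47944 +0.86662]
t = (-0.04505, +0.07034, +0.52375) m
tr R = 2.665561; θ = arccos((tr R − 1)/2) = 0.586685 rad = 33.615°
axis k = ((R−Rᵀ)₃₂, (R−Rᵀ)₁₃, (R−Rᵀ)₂₁) / (2 sinθ) = (-0.883655, -0.129657, -0.449824)
rvec = θ·k = (-0.518427, -0.076068, -0.263905)

rvec=(-0.5184, -0.0761, -0.2639) tvec=(-0.0450, 0.0703, 0.5238)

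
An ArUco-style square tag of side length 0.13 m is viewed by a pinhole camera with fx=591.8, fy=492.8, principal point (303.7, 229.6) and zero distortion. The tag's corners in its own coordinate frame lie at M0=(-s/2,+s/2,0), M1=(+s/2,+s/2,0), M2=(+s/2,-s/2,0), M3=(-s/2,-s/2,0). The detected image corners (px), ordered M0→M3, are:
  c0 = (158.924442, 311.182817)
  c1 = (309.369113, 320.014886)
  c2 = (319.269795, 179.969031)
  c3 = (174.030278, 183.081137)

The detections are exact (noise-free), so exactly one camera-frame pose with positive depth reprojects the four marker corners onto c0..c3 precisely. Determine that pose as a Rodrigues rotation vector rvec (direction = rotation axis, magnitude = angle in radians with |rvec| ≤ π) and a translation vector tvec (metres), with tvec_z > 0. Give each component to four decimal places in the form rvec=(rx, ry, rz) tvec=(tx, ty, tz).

rvec=(-0.1653, 0.3265, 0.0353) tvec=(-0.0533, 0.0168, 0.4749)

Intrinsics K: fx=591.8, fy=492.8, cx=303.7, cy=229.6
Marker side s = 0.13 m; corners in marker frame (Z=0):
  M0 = (-0.0650, +0.0650, 0)
  M1 = (+0.0650, +0.0650, 0)
  M2 = (+0.0650, -0.0650, 0)
  M3 = (-0.0650, -0.0650, 0)
Detected image corners:
  c0 = (158.924442, 311.182817) px
  c1 = (309.369113, 320.014886) px
  c2 = (319.269795, 179.969031) px
  c3 = (174.030278, 183.081137) px
Planar DLT: solve 8×8 A·h = b for H (H[2,2]=1):
  H  [+973.76220 -175.95802 +237.27272]
  H  [-147.57492 +947.73563 +247.06887]
  H  [-0.67828 -0.32819 +1.00000]
B = K⁻¹H; ‖b₁‖=2.105801, ‖b₂‖=2.105801; λ = 2/(‖b₁‖+‖b₂‖) = 0.474879, sign → tz>0 ⇒ λ=+0.474879
r₁ = λ·B[:,0] = (+0.94667,+0.00786,-0.32210); r₂ = λ·B[:,1] = (-0.06121,+0.98588,-0.15585)
r₃ = r₁×r₂ = (+0.31633,+0.16726,+0.93379); SVD([r₁ r₂ r₃]) → R = UVᵀ:
  R  [+0.94667 -0.06121 +0.31633]
  R  [+0.00786 +0.98588 +0.16726]
  R  [-0.32210 -0.15585 +0.93379]
t = (-0.05330, +0.01683, +0.47488) m
tr R = 2.866343; θ = arccos((tr R − 1)/2) = 0.367658 rad = 21.065°
axis k = ((R−Rᵀ)₃₂, (R−Rᵀ)₁₃, (R−Rᵀ)₂₁) / (2 sinθ) = (-0.449471, +0.888112, +0.096091)
rvec = θ·k = (-0.165252, +0.326521, +0.035329)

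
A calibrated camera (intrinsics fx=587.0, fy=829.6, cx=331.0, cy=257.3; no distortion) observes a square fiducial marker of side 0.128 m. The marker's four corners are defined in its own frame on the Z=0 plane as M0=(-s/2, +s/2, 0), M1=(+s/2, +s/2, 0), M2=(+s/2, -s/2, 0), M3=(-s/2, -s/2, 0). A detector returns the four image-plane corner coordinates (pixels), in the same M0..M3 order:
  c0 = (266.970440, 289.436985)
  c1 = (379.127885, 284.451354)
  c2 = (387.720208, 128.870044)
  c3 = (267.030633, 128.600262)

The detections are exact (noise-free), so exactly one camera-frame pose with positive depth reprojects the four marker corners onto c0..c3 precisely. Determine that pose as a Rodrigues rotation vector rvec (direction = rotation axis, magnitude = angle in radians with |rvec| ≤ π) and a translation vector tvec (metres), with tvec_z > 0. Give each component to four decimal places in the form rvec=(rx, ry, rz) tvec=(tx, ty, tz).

rvec=(0.3834, -0.1746, 0.0083) tvec=(-0.0053, -0.0358, 0.6376)

Intrinsics K: fx=587.0, fy=829.6, cx=331.0, cy=257.3
Marker side s = 0.128 m; corners in marker frame (Z=0):
  M0 = (-0.0640, +0.0640, 0)
  M1 = (+0.0640, +0.0640, 0)
  M2 = (+0.0640, -0.0640, 0)
  M3 = (-0.0640, -0.0640, 0)
Detected image corners:
  c0 = (266.970440, 289.436985) px
  c1 = (379.127885, 284.451354) px
  c2 = (387.720208, 128.870044) px
  c3 = (267.030633, 128.600262) px
Planar DLT: solve 8×8 A·h = b for H (H[2,2]=1):
  H  [+995.53762 +155.06761 +326.13084]
  H  [+36.55567 +1356.72372 +210.76848]
  H  [+0.26820 +0.58251 +1.00000]
B = K⁻¹H; ‖b₁‖=1.568340, ‖b₂‖=1.568340; λ = 2/(‖b₁‖+‖b₂‖) = 0.637617, sign → tz>0 ⇒ λ=+0.637617
r₁ = λ·B[:,0] = (+0.98495,-0.02494,+0.17101); r₂ = λ·B[:,1] = (-0.04100,+0.92756,+0.37142)
r₃ = r₁×r₂ = (-0.16788,-0.37284,+0.91258); SVD([r₁ r₂ r₃]) → R = UVᵀ:
  R  [+0.98495 -0.04100 -0.16788]
  R  [-0.02494 +0.92756 -0.37284]
  R  [+0.17101 +0.37142 +0.91258]
t = (-0.00529, -0.03576, +0.63762) m
tr R = 2.825097; θ = arccos((tr R − 1)/2) = 0.421324 rad = 24.140°
axis k = ((R−Rᵀ)₃₂, (R−Rᵀ)₁₃, (R−Rᵀ)₂₁) / (2 sinθ) = (+0.909917, -0.414325, +0.019629)
rvec = θ·k = (+0.383370, -0.174565, +0.008270)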